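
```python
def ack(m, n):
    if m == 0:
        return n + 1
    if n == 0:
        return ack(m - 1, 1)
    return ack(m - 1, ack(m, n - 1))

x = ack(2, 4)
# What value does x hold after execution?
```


ack(2, 4)
= ack(1, ack(2, 3))
First compute ack(2, 3) = 9
= ack(1, 9)
= 11


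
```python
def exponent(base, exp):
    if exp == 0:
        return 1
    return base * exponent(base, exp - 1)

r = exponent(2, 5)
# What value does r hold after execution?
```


exponent(2, 5)
= 2 * exponent(2, 4)
= 2 * 2 * exponent(2, 3)
= 2 * 2 * 2 * exponent(2, 2)
= 2 * 2 * 2 * 2 * exponent(2, 1)
= 2 * 2 * 2 * 2 * 2 * exponent(2, 0)
= 2 * 2 * 2 * 2 * 2 * 1
= 32


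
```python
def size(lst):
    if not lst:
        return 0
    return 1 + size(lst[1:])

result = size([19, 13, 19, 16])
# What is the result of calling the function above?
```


size([19, 13, 19, 16])
= 1 + size([13, 19, 16])
= 1 + 1 + size([19, 16])
= 1 + 1 + 1 + size([16])
= 1 + 1 + 1 + 1 + size([])
= 1 + 1 + 1 + 1 + 0
= 4


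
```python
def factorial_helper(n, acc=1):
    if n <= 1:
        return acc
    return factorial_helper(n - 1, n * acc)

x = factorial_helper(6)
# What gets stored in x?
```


factorial_helper(6, 1)
= factorial_helper(5, 6 * 1) = factorial_helper(5, 6)
= factorial_helper(4, 5 * 6) = factorial_helper(4, 30)
= factorial_helper(3, 4 * 30) = factorial_helper(3, 120)
= factorial_helper(2, 3 * 120) = factorial_helper(2, 360)
= factorial_helper(1, 2 * 360) = factorial_helper(1, 720)
n <= 1, return acc = 720


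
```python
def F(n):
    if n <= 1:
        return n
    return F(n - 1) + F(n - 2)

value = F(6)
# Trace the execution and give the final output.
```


F(6)
= F(5) + F(4)
= (F(4) + F(3)) + F(4)
Computing bottom-up: F(0)=0, F(1)=1, F(2)=1, F(3)=2, F(4)=3, F(5)=5, F(6)=8
= 8


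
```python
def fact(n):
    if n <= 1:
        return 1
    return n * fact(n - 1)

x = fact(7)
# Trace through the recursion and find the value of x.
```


fact(7)
= 7 * fact(6)
= 7 * 6 * fact(5)
= 7 * 6 * 5 * fact(4)
= 7 * 6 * 5 * 4 * fact(3)
= 7 * 6 * 5 * 4 * 3 * fact(2)
= 7 * 6 * 5 * 4 * 3 * 2 * fact(1)
= 7 * 6 * 5 * 4 * 3 * 2 * 1
= 5040


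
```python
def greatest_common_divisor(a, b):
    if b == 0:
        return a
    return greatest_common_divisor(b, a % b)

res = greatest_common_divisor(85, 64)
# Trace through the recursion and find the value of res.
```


greatest_common_divisor(85, 64)
= greatest_common_divisor(64, 85 % 64) = greatest_common_divisor(64, 21)
= greatest_common_divisor(21, 64 % 21) = greatest_common_divisor(21, 1)
= greatest_common_divisor(1, 21 % 1) = greatest_common_divisor(1, 0)
b == 0, return a = 1


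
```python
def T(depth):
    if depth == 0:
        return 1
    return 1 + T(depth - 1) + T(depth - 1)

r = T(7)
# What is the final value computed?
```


T(7)
= 1 + T(6) + T(6)
= 1 + 2 * T(6)
T(k) = 2^(k+1) - 1
T(0) = 1
T(1) = 3
T(2) = 7
T(3) = 15
T(4) = 31
T(7) = 2^8 - 1 = 255


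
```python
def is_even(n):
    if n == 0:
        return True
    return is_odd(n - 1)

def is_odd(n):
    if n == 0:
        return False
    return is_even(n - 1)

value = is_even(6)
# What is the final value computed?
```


is_even(6)
= is_odd(5)
= is_even(4)
= is_odd(3)
= is_even(2)
= is_odd(1)
= is_even(0)
n == 0: return True
= True


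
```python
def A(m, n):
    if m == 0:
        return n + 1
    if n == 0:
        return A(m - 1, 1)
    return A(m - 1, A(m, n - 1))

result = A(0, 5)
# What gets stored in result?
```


A(0, 5)
m == 0: return 5 + 1 = 6
= 6


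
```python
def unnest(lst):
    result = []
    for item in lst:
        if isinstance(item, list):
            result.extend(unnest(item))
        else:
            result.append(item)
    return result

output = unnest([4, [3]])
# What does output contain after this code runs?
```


unnest([4, [3]])
Processing each element:
  4 is not a list -> append 4
  [3] is a list -> unnest recursively -> [3]
= [4, 3]


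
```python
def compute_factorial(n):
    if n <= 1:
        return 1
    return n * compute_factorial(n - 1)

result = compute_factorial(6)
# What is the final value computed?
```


compute_factorial(6)
= 6 * compute_factorial(5)
= 6 * 5 * compute_factorial(4)
= 6 * 5 * 4 * compute_factorial(3)
= 6 * 5 * 4 * 3 * compute_factorial(2)
= 6 * 5 * 4 * 3 * 2 * compute_factorial(1)
= 6 * 5 * 4 * 3 * 2 * 1
= 720


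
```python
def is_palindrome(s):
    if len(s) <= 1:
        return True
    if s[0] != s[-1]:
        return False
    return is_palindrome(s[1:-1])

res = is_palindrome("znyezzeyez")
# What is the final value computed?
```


is_palindrome("znyezzeyez")
"znyezzeyez": s[0]='z' == s[-1]='z' -> is_palindrome("nyezzeye")
"nyezzeye": s[0]='n' != s[-1]='e' -> False
= False


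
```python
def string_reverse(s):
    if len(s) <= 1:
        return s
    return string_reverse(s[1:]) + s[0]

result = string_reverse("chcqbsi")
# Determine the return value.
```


string_reverse("chcqbsi")
= string_reverse("hcqbsi") + "c"
= string_reverse("cqbsi") + "h" + "c"
= string_reverse("qbsi") + "c" + "h" + "c"
= string_reverse("bsi") + "q" + "c" + "h" + "c"
= string_reverse("si") + "b" + "q" + "c" + "h" + "c"
= string_reverse("i") + "s" + "b" + "q" + "c" + "h" + "c"
= "i" + "s" + "b" + "q" + "c" + "h" + "c"
= "isbqchc"


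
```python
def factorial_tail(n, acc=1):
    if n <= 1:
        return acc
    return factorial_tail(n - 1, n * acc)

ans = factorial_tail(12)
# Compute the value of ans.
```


factorial_tail(12, 1)
= factorial_tail(11, 12 * 1) = factorial_tail(11, 12)
= factorial_tail(10, 11 * 12) = factorial_tail(10, 132)
= factorial_tail(9, 10 * 132) = factorial_tail(9, 1320)
= factorial_tail(8, 9 * 1320) = factorial_tail(8, 11880)
= factorial_tail(7, 8 * 11880) = factorial_tail(7, 95040)
= factorial_tail(6, 7 * 95040) = factorial_tail(6, 665280)
= factorial_tail(5, 6 * 665280) = factorial_tail(5, 3991680)
= factorial_tail(4, 5 * 3991680) = factorial_tail(4, 19958400)
= factorial_tail(3, 4 * 19958400) = factorial_tail(3, 79833600)
= factorial_tail(2, 3 * 79833600) = factorial_tail(2, 239500800)
= factorial_tail(1, 2 * 239500800) = factorial_tail(1, 479001600)
n <= 1, return acc = 479001600


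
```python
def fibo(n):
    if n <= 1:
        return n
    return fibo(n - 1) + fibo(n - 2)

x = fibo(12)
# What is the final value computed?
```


fibo(12)
= fibo(11) + fibo(10)
= (fibo(10) + fibo(9)) + fibo(10)
Computing bottom-up: fibo(0)=0, fibo(1)=1, fibo(2)=1, fibo(3)=2, fibo(4)=3, fibo(5)=5, fibo(6)=8, fibo(7)=13, fibo(8)=21, fibo(9)=34, fibo(10)=55, fibo(11)=89, fibo(12)=144
= 144


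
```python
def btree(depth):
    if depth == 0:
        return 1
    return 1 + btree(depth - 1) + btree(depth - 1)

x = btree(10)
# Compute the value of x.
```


btree(10)
= 1 + btree(9) + btree(9)
= 1 + 2 * btree(9)
btree(k) = 2^(k+1) - 1
btree(0) = 1
btree(1) = 3
btree(2) = 7
btree(3) = 15
btree(4) = 31
btree(10) = 2^11 - 1 = 2047


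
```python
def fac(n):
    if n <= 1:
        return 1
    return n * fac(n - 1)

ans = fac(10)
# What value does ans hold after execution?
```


fac(10)
= 10 * fac(9)
= 10 * 9 * fac(8)
= 10 * 9 * 8 * fac(7)
= 10 * 9 * 8 * 7 * fac(6)
= 10 * 9 * 8 * 7 * 6 * fac(5)
= 10 * 9 * 8 * 7 * 6 * 5 * fac(4)
= 10 * 9 * 8 * 7 * 6 * 5 * 4 * fac(3)
= 10 * 9 * 8 * 7 * 6 * 5 * 4 * 3 * fac(2)
= 10 * 9 * 8 * 7 * 6 * 5 * 4 * 3 * 2 * fac(1)
= 10 * 9 * 8 * 7 * 6 * 5 * 4 * 3 * 2 * 1
= 3628800


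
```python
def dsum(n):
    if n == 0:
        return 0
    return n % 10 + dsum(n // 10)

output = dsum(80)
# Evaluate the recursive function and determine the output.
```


dsum(80)
= 0 + dsum(8)
= 0 + 8 + dsum(0)
= 0 + 8 + 0
= 8


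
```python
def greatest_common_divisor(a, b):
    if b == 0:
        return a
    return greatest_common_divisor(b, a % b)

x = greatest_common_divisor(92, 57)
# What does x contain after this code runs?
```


greatest_common_divisor(92, 57)
= greatest_common_divisor(57, 92 % 57) = greatest_common_divisor(57, 35)
= greatest_common_divisor(35, 57 % 35) = greatest_common_divisor(35, 22)
= greatest_common_divisor(22, 35 % 22) = greatest_common_divisor(22, 13)
= greatest_common_divisor(13, 22 % 13) = greatest_common_divisor(13, 9)
= greatest_common_divisor(9, 13 % 9) = greatest_common_divisor(9, 4)
= greatest_common_divisor(4, 9 % 4) = greatest_common_divisor(4, 1)
= greatest_common_divisor(1, 4 % 1) = greatest_common_divisor(1, 0)
b == 0, return a = 1


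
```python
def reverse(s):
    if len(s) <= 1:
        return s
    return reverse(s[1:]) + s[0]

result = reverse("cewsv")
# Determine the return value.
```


reverse("cewsv")
= reverse("ewsv") + "c"
= reverse("wsv") + "e" + "c"
= reverse("sv") + "w" + "e" + "c"
= reverse("v") + "s" + "w" + "e" + "c"
= "v" + "s" + "w" + "e" + "c"
= "vswec"


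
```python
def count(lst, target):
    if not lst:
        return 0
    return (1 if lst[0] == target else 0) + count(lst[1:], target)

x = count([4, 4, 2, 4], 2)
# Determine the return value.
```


count([4, 4, 2, 4], 2)
lst[0]=4 != 2: 0 + count([4, 2, 4], 2)
lst[0]=4 != 2: 0 + count([2, 4], 2)
lst[0]=2 == 2: 1 + count([4], 2)
lst[0]=4 != 2: 0 + count([], 2)
= 1


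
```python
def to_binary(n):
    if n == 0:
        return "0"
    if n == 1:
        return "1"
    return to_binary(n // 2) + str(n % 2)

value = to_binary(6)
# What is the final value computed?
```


to_binary(6)
= to_binary(3) + "0"
= to_binary(1) + "1" + "0"
= "1" + "1" + "0"
= "110"


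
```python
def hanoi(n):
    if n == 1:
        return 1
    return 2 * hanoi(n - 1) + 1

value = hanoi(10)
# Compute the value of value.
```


hanoi(10)
= 2 * hanoi(9) + 1
= 2 * (2 * hanoi(8) + 1) + 1
= 2 * (2 * (2 * hanoi(7) + 1) + 1) + 1
= 2 * (2 * (2 * (2 * hanoi(6) + 1) + 1) + 1) + 1
= 2 * (2 * (2 * (2 * (2 * hanoi(5) + 1) + 1) + 1) + 1) + 1
= 2 * (2 * (2 * (2 * (2 * (2 * hanoi(4) + 1) + 1) + 1) + 1) + 1) + 1
= 2 * (2 * (2 * (2 * (2 * (2 * (2 * hanoi(3) + 1) + 1) + 1) + 1) + 1) + 1) + 1
= 2 * (2 * (2 * (2 * (2 * (2 * (2 * (2 * hanoi(2) + 1) + 1) + 1) + 1) + 1) + 1) + 1) + 1
= 2 * (2 * (2 * (2 * (2 * (2 * (2 * (2 * (2 * hanoi(1) + 1) + 1) + 1) + 1) + 1) + 1) + 1) + 1) + 1
Now compute bottom-up:
hanoi(1) = 1
hanoi(2) = 2 * 1 + 1 = 3
hanoi(3) = 2 * 3 + 1 = 7
hanoi(4) = 2 * 7 + 1 = 15
hanoi(5) = 2 * 15 + 1 = 31
hanoi(6) = 2 * 31 + 1 = 63
hanoi(7) = 2 * 63 + 1 = 127
hanoi(8) = 2 * 127 + 1 = 255
hanoi(9) = 2 * 255 + 1 = 511
hanoi(10) = 2 * 511 + 1 = 1023
= 1023


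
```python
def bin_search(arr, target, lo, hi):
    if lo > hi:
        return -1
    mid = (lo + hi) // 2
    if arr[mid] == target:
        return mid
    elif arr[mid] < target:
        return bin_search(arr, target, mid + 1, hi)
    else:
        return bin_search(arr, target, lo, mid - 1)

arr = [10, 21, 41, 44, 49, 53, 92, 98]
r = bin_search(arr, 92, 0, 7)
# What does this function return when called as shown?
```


bin_search(arr, 92, 0, 7)
lo=0, hi=7, mid=3, arr[mid]=44
44 < 92, search right half
lo=4, hi=7, mid=5, arr[mid]=53
53 < 92, search right half
lo=6, hi=7, mid=6, arr[mid]=92
arr[6] == 92, found at index 6
= 6


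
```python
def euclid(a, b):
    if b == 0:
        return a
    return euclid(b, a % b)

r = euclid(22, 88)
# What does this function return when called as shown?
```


euclid(22, 88)
= euclid(88, 22 % 88) = euclid(88, 22)
= euclid(22, 88 % 22) = euclid(22, 0)
b == 0, return a = 22


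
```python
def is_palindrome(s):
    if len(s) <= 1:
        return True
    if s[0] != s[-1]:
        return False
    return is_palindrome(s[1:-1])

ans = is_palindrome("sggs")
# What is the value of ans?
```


is_palindrome("sggs")
"sggs": s[0]='s' == s[-1]='s' -> is_palindrome("gg")
"gg": s[0]='g' == s[-1]='g' -> is_palindrome("")
"": len <= 1 -> True
= True


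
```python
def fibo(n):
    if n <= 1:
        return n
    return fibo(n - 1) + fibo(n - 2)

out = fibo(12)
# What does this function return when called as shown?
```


fibo(12)
= fibo(11) + fibo(10)
= (fibo(10) + fibo(9)) + fibo(10)
Computing bottom-up: fibo(0)=0, fibo(1)=1, fibo(2)=1, fibo(3)=2, fibo(4)=3, fibo(5)=5, fibo(6)=8, fibo(7)=13, fibo(8)=21, fibo(9)=34, fibo(10)=55, fibo(11)=89, fibo(12)=144
= 144


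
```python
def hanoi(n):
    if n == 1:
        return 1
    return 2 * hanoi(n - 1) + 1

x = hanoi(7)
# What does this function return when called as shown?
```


hanoi(7)
= 2 * hanoi(6) + 1
= 2 * (2 * hanoi(5) + 1) + 1
= 2 * (2 * (2 * hanoi(4) + 1) + 1) + 1
= 2 * (2 * (2 * (2 * hanoi(3) + 1) + 1) + 1) + 1
= 2 * (2 * (2 * (2 * (2 * hanoi(2) + 1) + 1) + 1) + 1) + 1
= 2 * (2 * (2 * (2 * (2 * (2 * hanoi(1) + 1) + 1) + 1) + 1) + 1) + 1
Now compute bottom-up:
hanoi(1) = 1
hanoi(2) = 2 * 1 + 1 = 3
hanoi(3) = 2 * 3 + 1 = 7
hanoi(4) = 2 * 7 + 1 = 15
hanoi(5) = 2 * 15 + 1 = 31
hanoi(6) = 2 * 31 + 1 = 63
hanoi(7) = 2 * 63 + 1 = 127
= 127


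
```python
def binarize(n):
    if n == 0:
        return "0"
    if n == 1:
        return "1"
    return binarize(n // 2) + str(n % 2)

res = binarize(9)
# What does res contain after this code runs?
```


binarize(9)
= binarize(4) + "1"
= binarize(2) + "0" + "1"
= binarize(1) + "0" + "0" + "1"
= "1" + "0" + "0" + "1"
= "1001"


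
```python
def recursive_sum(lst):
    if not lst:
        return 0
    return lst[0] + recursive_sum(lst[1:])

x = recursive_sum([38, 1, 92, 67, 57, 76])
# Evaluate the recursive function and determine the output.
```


recursive_sum([38, 1, 92, 67, 57, 76])
= 38 + recursive_sum([1, 92, 67, 57, 76])
= 38 + 1 + recursive_sum([92, 67, 57, 76])
= 38 + 1 + 92 + recursive_sum([67, 57, 76])
= 38 + 1 + 92 + 67 + recursive_sum([57, 76])
= 38 + 1 + 92 + 67 + 57 + recursive_sum([76])
= 38 + 1 + 92 + 67 + 57 + 76 + recursive_sum([])
= 38 + 1 + 92 + 67 + 57 + 76 + 0
= 331


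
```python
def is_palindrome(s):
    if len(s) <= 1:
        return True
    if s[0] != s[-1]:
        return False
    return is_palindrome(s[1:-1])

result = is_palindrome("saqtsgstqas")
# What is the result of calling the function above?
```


is_palindrome("saqtsgstqas")
"saqtsgstqas": s[0]='s' == s[-1]='s' -> is_palindrome("aqtsgstqa")
"aqtsgstqa": s[0]='a' == s[-1]='a' -> is_palindrome("qtsgstq")
"qtsgstq": s[0]='q' == s[-1]='q' -> is_palindrome("tsgst")
"tsgst": s[0]='t' == s[-1]='t' -> is_palindrome("sgs")
"sgs": s[0]='s' == s[-1]='s' -> is_palindrome("g")
"g": len <= 1 -> True
= True


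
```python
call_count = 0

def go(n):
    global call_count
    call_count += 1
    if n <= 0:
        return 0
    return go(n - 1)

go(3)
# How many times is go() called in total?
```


go(3) calls go(2) calls ... calls go(0)
Total calls: 3 + 1 (for base case) = 4


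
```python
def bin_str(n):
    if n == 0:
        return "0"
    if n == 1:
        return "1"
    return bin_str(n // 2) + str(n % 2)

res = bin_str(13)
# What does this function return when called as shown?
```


bin_str(13)
= bin_str(6) + "1"
= bin_str(3) + "0" + "1"
= bin_str(1) + "1" + "0" + "1"
= "1" + "1" + "0" + "1"
= "1101"


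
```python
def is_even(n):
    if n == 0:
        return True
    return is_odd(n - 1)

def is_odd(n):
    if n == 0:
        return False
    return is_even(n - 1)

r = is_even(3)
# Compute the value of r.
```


is_even(3)
= is_odd(2)
= is_even(1)
= is_odd(0)
n == 0: return False
= False


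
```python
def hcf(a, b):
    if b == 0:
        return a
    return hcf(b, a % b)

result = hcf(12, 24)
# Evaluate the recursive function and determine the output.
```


hcf(12, 24)
= hcf(24, 12 % 24) = hcf(24, 12)
= hcf(12, 24 % 12) = hcf(12, 0)
b == 0, return a = 12


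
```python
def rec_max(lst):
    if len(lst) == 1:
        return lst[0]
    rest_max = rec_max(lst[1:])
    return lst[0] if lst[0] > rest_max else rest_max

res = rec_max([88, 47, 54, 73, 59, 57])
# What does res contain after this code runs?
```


rec_max([88, 47, 54, 73, 59, 57])
= compare 88 with rec_max([47, 54, 73, 59, 57])
= compare 47 with rec_max([54, 73, 59, 57])
= compare 54 with rec_max([73, 59, 57])
= compare 73 with rec_max([59, 57])
= compare 59 with rec_max([57])
Base: rec_max([57]) = 57
compare 59 with 57: max = 59
compare 73 with 59: max = 73
compare 54 with 73: max = 73
compare 47 with 73: max = 73
compare 88 with 73: max = 88
= 88


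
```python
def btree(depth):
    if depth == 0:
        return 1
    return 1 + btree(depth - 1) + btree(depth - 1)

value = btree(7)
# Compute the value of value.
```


btree(7)
= 1 + btree(6) + btree(6)
= 1 + 2 * btree(6)
btree(k) = 2^(k+1) - 1
btree(0) = 1
btree(1) = 3
btree(2) = 7
btree(3) = 15
btree(4) = 31
btree(7) = 2^8 - 1 = 255


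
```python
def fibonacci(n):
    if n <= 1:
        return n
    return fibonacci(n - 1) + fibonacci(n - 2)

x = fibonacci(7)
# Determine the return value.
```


fibonacci(7)
= fibonacci(6) + fibonacci(5)
= (fibonacci(5) + fibonacci(4)) + fibonacci(5)
Computing bottom-up: fibonacci(0)=0, fibonacci(1)=1, fibonacci(2)=1, fibonacci(3)=2, fibonacci(4)=3, fibonacci(5)=5, fibonacci(6)=8, fibonacci(7)=13
= 13


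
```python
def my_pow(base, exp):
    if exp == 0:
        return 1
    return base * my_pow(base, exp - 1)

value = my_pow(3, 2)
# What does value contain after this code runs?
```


my_pow(3, 2)
= 3 * my_pow(3, 1)
= 3 * 3 * my_pow(3, 0)
= 3 * 3 * 1
= 9


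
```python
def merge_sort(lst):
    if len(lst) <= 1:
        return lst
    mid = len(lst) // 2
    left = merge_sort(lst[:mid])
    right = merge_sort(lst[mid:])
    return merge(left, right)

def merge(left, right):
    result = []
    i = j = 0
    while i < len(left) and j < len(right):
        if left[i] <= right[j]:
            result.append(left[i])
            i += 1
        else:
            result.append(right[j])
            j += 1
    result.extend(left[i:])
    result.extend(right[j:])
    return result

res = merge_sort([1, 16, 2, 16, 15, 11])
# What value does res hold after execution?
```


merge_sort([1, 16, 2, 16, 15, 11])
Split into [1, 16, 2] and [16, 15, 11]
Left sorted: [1, 2, 16]
Right sorted: [11, 15, 16]
Merge [1, 2, 16] and [11, 15, 16]
= [1, 2, 11, 15, 16, 16]


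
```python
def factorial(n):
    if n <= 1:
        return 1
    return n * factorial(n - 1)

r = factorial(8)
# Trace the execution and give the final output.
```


factorial(8)
= 8 * factorial(7)
= 8 * 7 * factorial(6)
= 8 * 7 * 6 * factorial(5)
= 8 * 7 * 6 * 5 * factorial(4)
= 8 * 7 * 6 * 5 * 4 * factorial(3)
= 8 * 7 * 6 * 5 * 4 * 3 * factorial(2)
= 8 * 7 * 6 * 5 * 4 * 3 * 2 * factorial(1)
= 8 * 7 * 6 * 5 * 4 * 3 * 2 * 1
= 40320


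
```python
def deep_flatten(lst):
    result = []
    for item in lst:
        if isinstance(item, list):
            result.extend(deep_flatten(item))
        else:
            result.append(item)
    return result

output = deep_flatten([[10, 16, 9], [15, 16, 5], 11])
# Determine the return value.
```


deep_flatten([[10, 16, 9], [15, 16, 5], 11])
Processing each element:
  [10, 16, 9] is a list -> deep_flatten recursively -> [10, 16, 9]
  [15, 16, 5] is a list -> deep_flatten recursively -> [15, 16, 5]
  11 is not a list -> append 11
= [10, 16, 9, 15, 16, 5, 11]


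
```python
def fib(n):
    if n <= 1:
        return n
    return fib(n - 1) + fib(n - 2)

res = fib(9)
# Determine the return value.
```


fib(9)
= fib(8) + fib(7)
= (fib(7) + fib(6)) + fib(7)
Computing bottom-up: fib(0)=0, fib(1)=1, fib(2)=1, fib(3)=2, fib(4)=3, fib(5)=5, fib(6)=8, fib(7)=13, fib(8)=21, fib(9)=34
= 34


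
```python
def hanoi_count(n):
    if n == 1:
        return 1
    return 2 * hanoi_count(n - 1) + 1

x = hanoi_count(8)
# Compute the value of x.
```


hanoi_count(8)
= 2 * hanoi_count(7) + 1
= 2 * (2 * hanoi_count(6) + 1) + 1
= 2 * (2 * (2 * hanoi_count(5) + 1) + 1) + 1
= 2 * (2 * (2 * (2 * hanoi_count(4) + 1) + 1) + 1) + 1
= 2 * (2 * (2 * (2 * (2 * hanoi_count(3) + 1) + 1) + 1) + 1) + 1
= 2 * (2 * (2 * (2 * (2 * (2 * hanoi_count(2) + 1) + 1) + 1) + 1) + 1) + 1
= 2 * (2 * (2 * (2 * (2 * (2 * (2 * hanoi_count(1) + 1) + 1) + 1) + 1) + 1) + 1) + 1
Now compute bottom-up:
hanoi_count(1) = 1
hanoi_count(2) = 2 * 1 + 1 = 3
hanoi_count(3) = 2 * 3 + 1 = 7
hanoi_count(4) = 2 * 7 + 1 = 15
hanoi_count(5) = 2 * 15 + 1 = 31
hanoi_count(6) = 2 * 31 + 1 = 63
hanoi_count(7) = 2 * 63 + 1 = 127
hanoi_count(8) = 2 * 127 + 1 = 255
= 255


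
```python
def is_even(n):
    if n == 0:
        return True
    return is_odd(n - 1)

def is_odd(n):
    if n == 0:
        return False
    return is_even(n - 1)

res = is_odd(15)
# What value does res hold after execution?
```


is_odd(15)
= is_even(14)
= is_odd(13)
= is_even(12)
= is_odd(11)
= is_even(10)
= is_odd(9)
= is_even(8)
= is_odd(7)
= is_even(6)
= is_odd(5)
= is_even(4)
= is_odd(3)
= is_even(2)
= is_odd(1)
= is_even(0)
n == 0: return True
= True


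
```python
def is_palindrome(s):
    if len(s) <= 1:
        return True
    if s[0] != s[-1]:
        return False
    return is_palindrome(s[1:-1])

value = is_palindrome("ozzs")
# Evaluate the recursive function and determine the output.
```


is_palindrome("ozzs")
"ozzs": s[0]='o' != s[-1]='s' -> False
= False


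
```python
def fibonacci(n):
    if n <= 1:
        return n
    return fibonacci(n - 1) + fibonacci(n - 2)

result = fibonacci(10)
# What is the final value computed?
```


fibonacci(10)
= fibonacci(9) + fibonacci(8)
= (fibonacci(8) + fibonacci(7)) + fibonacci(8)
Computing bottom-up: fibonacci(0)=0, fibonacci(1)=1, fibonacci(2)=1, fibonacci(3)=2, fibonacci(4)=3, fibonacci(5)=5, fibonacci(6)=8, fibonacci(7)=13, fibonacci(8)=21, fibonacci(9)=34, fibonacci(10)=55
= 55


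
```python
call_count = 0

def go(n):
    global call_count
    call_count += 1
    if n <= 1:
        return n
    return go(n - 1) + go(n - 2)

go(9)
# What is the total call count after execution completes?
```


go(9) calls go(8) and go(7); each non-base call branches into two more.
Let C(k) = total number of calls made by go(k), including the call to go(k) itself.
Base cases: C(0) = 1, C(1) = 1
Recurrence: C(k) = 1 + C(k-1) + C(k-2)
  C(2) = 1 + C(1) + C(0) = 1 + 1 + 1 = 3
  C(3) = 1 + C(2) + C(1) = 1 + 3 + 1 = 5
  C(4) = 1 + C(3) + C(2) = 1 + 5 + 3 = 9
  C(5) = 1 + C(4) + C(3) = 1 + 9 + 5 = 15
  C(6) = 1 + C(5) + C(4) = 1 + 15 + 9 = 25
  C(7) = 1 + C(6) + C(5) = 1 + 25 + 15 = 41
  C(8) = 1 + C(7) + C(6) = 1 + 41 + 25 = 67
  C(9) = 1 + C(8) + C(7) = 1 + 67 + 41 = 109
Total calls = C(9) = 109


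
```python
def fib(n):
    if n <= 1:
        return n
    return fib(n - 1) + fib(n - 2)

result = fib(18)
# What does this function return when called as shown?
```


fib(18)
= fib(17) + fib(16)
= (fib(16) + fib(15)) + fib(16)
Computing bottom-up: fib(0)=0, fib(1)=1, fib(2)=1, fib(3)=2, fib(4)=3, fib(5)=5, fib(6)=8, fib(7)=13, fib(8)=21, fib(9)=34, fib(10)=55, fib(11)=89, fib(12)=144, fib(13)=233, fib(14)=377, fib(15)=610, fib(16)=987, fib(17)=1597, fib(18)=2584
= 2584


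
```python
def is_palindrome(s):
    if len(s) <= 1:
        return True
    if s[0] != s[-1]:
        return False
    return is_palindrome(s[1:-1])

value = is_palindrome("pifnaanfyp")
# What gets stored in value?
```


is_palindrome("pifnaanfyp")
"pifnaanfyp": s[0]='p' == s[-1]='p' -> is_palindrome("ifnaanfy")
"ifnaanfy": s[0]='i' != s[-1]='y' -> False
= False


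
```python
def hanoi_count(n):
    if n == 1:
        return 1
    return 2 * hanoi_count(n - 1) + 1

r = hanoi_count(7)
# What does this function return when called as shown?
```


hanoi_count(7)
= 2 * hanoi_count(6) + 1
= 2 * (2 * hanoi_count(5) + 1) + 1
= 2 * (2 * (2 * hanoi_count(4) + 1) + 1) + 1
= 2 * (2 * (2 * (2 * hanoi_count(3) + 1) + 1) + 1) + 1
= 2 * (2 * (2 * (2 * (2 * hanoi_count(2) + 1) + 1) + 1) + 1) + 1
= 2 * (2 * (2 * (2 * (2 * (2 * hanoi_count(1) + 1) + 1) + 1) + 1) + 1) + 1
Now compute bottom-up:
hanoi_count(1) = 1
hanoi_count(2) = 2 * 1 + 1 = 3
hanoi_count(3) = 2 * 3 + 1 = 7
hanoi_count(4) = 2 * 7 + 1 = 15
hanoi_count(5) = 2 * 15 + 1 = 31
hanoi_count(6) = 2 * 31 + 1 = 63
hanoi_count(7) = 2 * 63 + 1 = 127
= 127


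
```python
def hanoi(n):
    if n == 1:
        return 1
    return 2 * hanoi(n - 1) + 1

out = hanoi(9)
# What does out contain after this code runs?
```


hanoi(9)
= 2 * hanoi(8) + 1
= 2 * (2 * hanoi(7) + 1) + 1
= 2 * (2 * (2 * hanoi(6) + 1) + 1) + 1
= 2 * (2 * (2 * (2 * hanoi(5) + 1) + 1) + 1) + 1
= 2 * (2 * (2 * (2 * (2 * hanoi(4) + 1) + 1) + 1) + 1) + 1
= 2 * (2 * (2 * (2 * (2 * (2 * hanoi(3) + 1) + 1) + 1) + 1) + 1) + 1
= 2 * (2 * (2 * (2 * (2 * (2 * (2 * hanoi(2) + 1) + 1) + 1) + 1) + 1) + 1) + 1
= 2 * (2 * (2 * (2 * (2 * (2 * (2 * (2 * hanoi(1) + 1) + 1) + 1) + 1) + 1) + 1) + 1) + 1
Now compute bottom-up:
hanoi(1) = 1
hanoi(2) = 2 * 1 + 1 = 3
hanoi(3) = 2 * 3 + 1 = 7
hanoi(4) = 2 * 7 + 1 = 15
hanoi(5) = 2 * 15 + 1 = 31
hanoi(6) = 2 * 31 + 1 = 63
hanoi(7) = 2 * 63 + 1 = 127
hanoi(8) = 2 * 127 + 1 = 255
hanoi(9) = 2 * 255 + 1 = 511
= 511


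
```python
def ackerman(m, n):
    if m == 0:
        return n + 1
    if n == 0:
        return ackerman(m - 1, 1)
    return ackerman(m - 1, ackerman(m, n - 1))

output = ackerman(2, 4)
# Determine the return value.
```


ackerman(2, 4)
= ackerman(1, ackerman(2, 3))
First compute ackerman(2, 3) = 9
= ackerman(1, 9)
= 11


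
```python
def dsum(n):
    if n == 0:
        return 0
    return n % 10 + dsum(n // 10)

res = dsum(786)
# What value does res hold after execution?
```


dsum(786)
= 6 + dsum(78)
= 6 + 8 + dsum(7)
= 6 + 8 + 7 + dsum(0)
= 6 + 8 + 7 + 0
= 21


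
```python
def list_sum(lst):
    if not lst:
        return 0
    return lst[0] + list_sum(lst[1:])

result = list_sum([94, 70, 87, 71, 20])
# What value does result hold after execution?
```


list_sum([94, 70, 87, 71, 20])
= 94 + list_sum([70, 87, 71, 20])
= 94 + 70 + list_sum([87, 71, 20])
= 94 + 70 + 87 + list_sum([71, 20])
= 94 + 70 + 87 + 71 + list_sum([20])
= 94 + 70 + 87 + 71 + 20 + list_sum([])
= 94 + 70 + 87 + 71 + 20 + 0
= 342


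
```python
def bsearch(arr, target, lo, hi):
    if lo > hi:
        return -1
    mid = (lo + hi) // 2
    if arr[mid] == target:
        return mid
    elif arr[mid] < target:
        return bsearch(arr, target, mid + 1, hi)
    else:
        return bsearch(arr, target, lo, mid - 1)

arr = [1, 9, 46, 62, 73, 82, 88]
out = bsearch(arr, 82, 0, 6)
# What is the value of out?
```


bsearch(arr, 82, 0, 6)
lo=0, hi=6, mid=3, arr[mid]=62
62 < 82, search right half
lo=4, hi=6, mid=5, arr[mid]=82
arr[5] == 82, found at index 5
= 5


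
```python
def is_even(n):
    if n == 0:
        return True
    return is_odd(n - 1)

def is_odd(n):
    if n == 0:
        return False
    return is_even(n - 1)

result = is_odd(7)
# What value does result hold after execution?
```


is_odd(7)
= is_even(6)
= is_odd(5)
= is_even(4)
= is_odd(3)
= is_even(2)
= is_odd(1)
= is_even(0)
n == 0: return True
= True


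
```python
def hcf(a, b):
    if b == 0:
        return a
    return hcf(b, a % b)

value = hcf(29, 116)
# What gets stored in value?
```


hcf(29, 116)
= hcf(116, 29 % 116) = hcf(116, 29)
= hcf(29, 116 % 29) = hcf(29, 0)
b == 0, return a = 29


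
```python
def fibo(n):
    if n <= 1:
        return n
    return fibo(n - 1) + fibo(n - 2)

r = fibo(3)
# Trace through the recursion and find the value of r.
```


fibo(3)
= fibo(2) + fibo(1)
Computing bottom-up: fibo(0)=0, fibo(1)=1, fibo(2)=1, fibo(3)=2
= 2


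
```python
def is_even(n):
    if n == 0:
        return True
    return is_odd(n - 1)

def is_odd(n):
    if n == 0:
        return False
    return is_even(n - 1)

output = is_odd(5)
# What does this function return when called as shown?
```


is_odd(5)
= is_even(4)
= is_odd(3)
= is_even(2)
= is_odd(1)
= is_even(0)
n == 0: return True
= True


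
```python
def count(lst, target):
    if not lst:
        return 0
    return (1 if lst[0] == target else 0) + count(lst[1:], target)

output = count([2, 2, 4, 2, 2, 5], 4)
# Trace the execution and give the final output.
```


count([2, 2, 4, 2, 2, 5], 4)
lst[0]=2 != 4: 0 + count([2, 4, 2, 2, 5], 4)
lst[0]=2 != 4: 0 + count([4, 2, 2, 5], 4)
lst[0]=4 == 4: 1 + count([2, 2, 5], 4)
lst[0]=2 != 4: 0 + count([2, 5], 4)
lst[0]=2 != 4: 0 + count([5], 4)
lst[0]=5 != 4: 0 + count([], 4)
= 1


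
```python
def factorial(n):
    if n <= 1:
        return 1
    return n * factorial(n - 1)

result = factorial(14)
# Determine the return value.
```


factorial(14)
= 14 * factorial(13)
= 14 * 13 * factorial(12)
= 14 * 13 * 12 * factorial(11)
= 14 * 13 * 12 * 11 * factorial(10)
= 14 * 13 * 12 * 11 * 10 * factorial(9)
= 14 * 13 * 12 * 11 * 10 * 9 * factorial(8)
= 14 * 13 * 12 * 11 * 10 * 9 * 8 * factorial(7)
= 14 * 13 * 12 * 11 * 10 * 9 * 8 * 7 * factorial(6)
= 14 * 13 * 12 * 11 * 10 * 9 * 8 * 7 * 6 * factorial(5)
= 14 * 13 * 12 * 11 * 10 * 9 * 8 * 7 * 6 * 5 * factorial(4)
= 14 * 13 * 12 * 11 * 10 * 9 * 8 * 7 * 6 * 5 * 4 * factorial(3)
= 14 * 13 * 12 * 11 * 10 * 9 * 8 * 7 * 6 * 5 * 4 * 3 * factorial(2)
= 14 * 13 * 12 * 11 * 10 * 9 * 8 * 7 * 6 * 5 * 4 * 3 * 2 * factorial(1)
= 14 * 13 * 12 * 11 * 10 * 9 * 8 * 7 * 6 * 5 * 4 * 3 * 2 * 1
= 87178291200


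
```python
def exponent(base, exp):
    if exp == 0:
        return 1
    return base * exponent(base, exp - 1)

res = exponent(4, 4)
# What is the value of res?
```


exponent(4, 4)
= 4 * exponent(4, 3)
= 4 * 4 * exponent(4, 2)
= 4 * 4 * 4 * exponent(4, 1)
= 4 * 4 * 4 * 4 * exponent(4, 0)
= 4 * 4 * 4 * 4 * 1
= 256


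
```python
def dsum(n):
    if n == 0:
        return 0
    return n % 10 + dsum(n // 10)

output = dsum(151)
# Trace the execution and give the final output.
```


dsum(151)
= 1 + dsum(15)
= 1 + 5 + dsum(1)
= 1 + 5 + 1 + dsum(0)
= 1 + 5 + 1 + 0
= 7


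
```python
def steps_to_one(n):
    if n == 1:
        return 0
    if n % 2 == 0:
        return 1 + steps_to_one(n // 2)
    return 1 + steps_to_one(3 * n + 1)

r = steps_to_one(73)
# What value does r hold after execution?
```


steps_to_one(73)
73 is odd -> 3*73+1 = 220 -> steps_to_one(220)
220 is even -> steps_to_one(110)
110 is even -> steps_to_one(55)
55 is odd -> 3*55+1 = 166 -> steps_to_one(166)
166 is even -> steps_to_one(83)
83 is odd -> 3*83+1 = 250 -> steps_to_one(250)
250 is even -> steps_to_one(125)
125 is odd -> 3*125+1 = 376 -> steps_to_one(376)
376 is even -> steps_to_one(188)
188 is even -> steps_to_one(94)
94 is even -> steps_to_one(47)
47 is odd -> 3*47+1 = 142 -> steps_to_one(142)
142 is even -> steps_to_one(71)
71 is odd -> 3*71+1 = 214 -> steps_to_one(214)
214 is even -> steps_to_one(107)
107 is odd -> 3*107+1 = 322 -> steps_to_one(322)
322 is even -> steps_to_one(161)
161 is odd -> 3*161+1 = 484 -> steps_to_one(484)
484 is even -> steps_to_one(242)
242 is even -> steps_to_one(121)
121 is odd -> 3*121+1 = 364 -> steps_to_one(364)
364 is even -> steps_to_one(182)
182 is even -> steps_to_one(91)
91 is odd -> 3*91+1 = 274 -> steps_to_one(274)
274 is even -> steps_to_one(137)
137 is odd -> 3*137+1 = 412 -> steps_to_one(412)
412 is even -> steps_to_one(206)
206 is even -> steps_to_one(103)
103 is odd -> 3*103+1 = 310 -> steps_to_one(310)
310 is even -> steps_to_one(155)
155 is odd -> 3*155+1 = 466 -> steps_to_one(466)
466 is even -> steps_to_one(233)
233 is odd -> 3*233+1 = 700 -> steps_to_one(700)
700 is even -> steps_to_one(350)
350 is even -> steps_to_one(175)
175 is odd -> 3*175+1 = 526 -> steps_to_one(526)
526 is even -> steps_to_one(263)
263 is odd -> 3*263+1 = 790 -> steps_to_one(790)
790 is even -> steps_to_one(395)
395 is odd -> 3*395+1 = 1186 -> steps_to_one(1186)
1186 is even -> steps_to_one(593)
593 is odd -> 3*593+1 = 1780 -> steps_to_one(1780)
1780 is even -> steps_to_one(890)
890 is even -> steps_to_one(445)
445 is odd -> 3*445+1 = 1336 -> steps_to_one(1336)
1336 is even -> steps_to_one(668)
668 is even -> steps_to_one(334)
334 is even -> steps_to_one(167)
167 is odd -> 3*167+1 = 502 -> steps_to_one(502)
502 is even -> steps_to_one(251)
251 is odd -> 3*251+1 = 754 -> steps_to_one(754)
754 is even -> steps_to_one(377)
377 is odd -> 3*377+1 = 1132 -> steps_to_one(1132)
1132 is even -> steps_to_one(566)
566 is even -> steps_to_one(283)
283 is odd -> 3*283+1 = 850 -> steps_to_one(850)
850 is even -> steps_to_one(425)
425 is odd -> 3*425+1 = 1276 -> steps_to_one(1276)
1276 is even -> steps_to_one(638)
638 is even -> steps_to_one(319)
319 is odd -> 3*319+1 = 958 -> steps_to_one(958)
958 is even -> steps_to_one(479)
479 is odd -> 3*479+1 = 1438 -> steps_to_one(1438)
1438 is even -> steps_to_one(719)
719 is odd -> 3*719+1 = 2158 -> steps_to_one(2158)
2158 is even -> steps_to_one(1079)
1079 is odd -> 3*1079+1 = 3238 -> steps_to_one(3238)
3238 is even -> steps_to_one(1619)
1619 is odd -> 3*1619+1 = 4858 -> steps_to_one(4858)
4858 is even -> steps_to_one(2429)
2429 is odd -> 3*2429+1 = 7288 -> steps_to_one(7288)
7288 is even -> steps_to_one(3644)
3644 is even -> steps_to_one(1822)
1822 is even -> steps_to_one(911)
911 is odd -> 3*911+1 = 2734 -> steps_to_one(2734)
2734 is even -> steps_to_one(1367)
1367 is odd -> 3*1367+1 = 4102 -> steps_to_one(4102)
4102 is even -> steps_to_one(2051)
2051 is odd -> 3*2051+1 = 6154 -> steps_to_one(6154)
6154 is even -> steps_to_one(3077)
3077 is odd -> 3*3077+1 = 9232 -> steps_to_one(9232)
9232 is even -> steps_to_one(4616)
4616 is even -> steps_to_one(2308)
2308 is even -> steps_to_one(1154)
1154 is even -> steps_to_one(577)
577 is odd -> 3*577+1 = 1732 -> steps_to_one(1732)
1732 is even -> steps_to_one(866)
866 is even -> steps_to_one(433)
433 is odd -> 3*433+1 = 1300 -> steps_to_one(1300)
1300 is even -> steps_to_one(650)
650 is even -> steps_to_one(325)
325 is odd -> 3*325+1 = 976 -> steps_to_one(976)
976 is even -> steps_to_one(488)
488 is even -> steps_to_one(244)
244 is even -> steps_to_one(122)
122 is even -> steps_to_one(61)
61 is odd -> 3*61+1 = 184 -> steps_to_one(184)
184 is even -> steps_to_one(92)
92 is even -> steps_to_one(46)
46 is even -> steps_to_one(23)
23 is odd -> 3*23+1 = 70 -> steps_to_one(70)
70 is even -> steps_to_one(35)
35 is odd -> 3*35+1 = 106 -> steps_to_one(106)
106 is even -> steps_to_one(53)
53 is odd -> 3*53+1 = 160 -> steps_to_one(160)
160 is even -> steps_to_one(80)
80 is even -> steps_to_one(40)
40 is even -> steps_to_one(20)
20 is even -> steps_to_one(10)
10 is even -> steps_to_one(5)
5 is odd -> 3*5+1 = 16 -> steps_to_one(16)
16 is even -> steps_to_one(8)
8 is even -> steps_to_one(4)
4 is even -> steps_to_one(2)
2 is even -> steps_to_one(1)
Reached 1 after 115 steps
= 115


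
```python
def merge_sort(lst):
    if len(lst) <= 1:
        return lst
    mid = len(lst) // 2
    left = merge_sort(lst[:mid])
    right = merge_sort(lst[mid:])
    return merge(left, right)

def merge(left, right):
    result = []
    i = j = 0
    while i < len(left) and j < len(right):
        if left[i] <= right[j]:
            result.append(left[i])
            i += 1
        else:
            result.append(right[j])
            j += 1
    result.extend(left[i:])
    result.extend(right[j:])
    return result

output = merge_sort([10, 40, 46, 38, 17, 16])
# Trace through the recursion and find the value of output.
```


merge_sort([10, 40, 46, 38, 17, 16])
Split into [10, 40, 46] and [38, 17, 16]
Left sorted: [10, 40, 46]
Right sorted: [16, 17, 38]
Merge [10, 40, 46] and [16, 17, 38]
= [10, 16, 17, 38, 40, 46]


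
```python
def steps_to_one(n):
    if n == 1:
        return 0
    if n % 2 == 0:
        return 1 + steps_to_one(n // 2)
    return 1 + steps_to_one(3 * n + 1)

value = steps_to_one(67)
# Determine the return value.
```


steps_to_one(67)
67 is odd -> 3*67+1 = 202 -> steps_to_one(202)
202 is even -> steps_to_one(101)
101 is odd -> 3*101+1 = 304 -> steps_to_one(304)
304 is even -> steps_to_one(152)
152 is even -> steps_to_one(76)
76 is even -> steps_to_one(38)
38 is even -> steps_to_one(19)
19 is odd -> 3*19+1 = 58 -> steps_to_one(58)
58 is even -> steps_to_one(29)
29 is odd -> 3*29+1 = 88 -> steps_to_one(88)
88 is even -> steps_to_one(44)
44 is even -> steps_to_one(22)
22 is even -> steps_to_one(11)
11 is odd -> 3*11+1 = 34 -> steps_to_one(34)
34 is even -> steps_to_one(17)
17 is odd -> 3*17+1 = 52 -> steps_to_one(52)
52 is even -> steps_to_one(26)
26 is even -> steps_to_one(13)
13 is odd -> 3*13+1 = 40 -> steps_to_one(40)
40 is even -> steps_to_one(20)
20 is even -> steps_to_one(10)
10 is even -> steps_to_one(5)
5 is odd -> 3*5+1 = 16 -> steps_to_one(16)
16 is even -> steps_to_one(8)
8 is even -> steps_to_one(4)
4 is even -> steps_to_one(2)
2 is even -> steps_to_one(1)
Reached 1 after 27 steps
= 27


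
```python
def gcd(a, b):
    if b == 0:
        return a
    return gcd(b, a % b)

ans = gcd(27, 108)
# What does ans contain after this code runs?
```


gcd(27, 108)
= gcd(108, 27 % 108) = gcd(108, 27)
= gcd(27, 108 % 27) = gcd(27, 0)
b == 0, return a = 27


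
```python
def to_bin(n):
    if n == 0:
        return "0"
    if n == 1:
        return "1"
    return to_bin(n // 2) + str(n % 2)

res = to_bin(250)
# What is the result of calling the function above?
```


to_bin(250)
= to_bin(125) + "0"
= to_bin(62) + "1" + "0"
= to_bin(31) + "0" + "1" + "0"
= to_bin(15) + "1" + "0" + "1" + "0"
= to_bin(7) + "1" + "1" + "0" + "1" + "0"
= to_bin(3) + "1" + "1" + "1" + "0" + "1" + "0"
= to_bin(1) + "1" + "1" + "1" + "1" + "0" + "1" + "0"
= "1" + "1" + "1" + "1" + "1" + "0" + "1" + "0"
= "11111010"


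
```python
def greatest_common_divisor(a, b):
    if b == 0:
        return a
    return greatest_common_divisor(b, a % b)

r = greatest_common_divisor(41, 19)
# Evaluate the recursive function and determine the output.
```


greatest_common_divisor(41, 19)
= greatest_common_divisor(19, 41 % 19) = greatest_common_divisor(19, 3)
= greatest_common_divisor(3, 19 % 3) = greatest_common_divisor(3, 1)
= greatest_common_divisor(1, 3 % 1) = greatest_common_divisor(1, 0)
b == 0, return a = 1


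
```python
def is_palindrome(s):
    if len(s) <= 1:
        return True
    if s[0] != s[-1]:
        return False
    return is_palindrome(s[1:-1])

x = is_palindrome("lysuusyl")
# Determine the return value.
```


is_palindrome("lysuusyl")
"lysuusyl": s[0]='l' == s[-1]='l' -> is_palindrome("ysuusy")
"ysuusy": s[0]='y' == s[-1]='y' -> is_palindrome("suus")
"suus": s[0]='s' == s[-1]='s' -> is_palindrome("uu")
"uu": s[0]='u' == s[-1]='u' -> is_palindrome("")
"": len <= 1 -> True
= True


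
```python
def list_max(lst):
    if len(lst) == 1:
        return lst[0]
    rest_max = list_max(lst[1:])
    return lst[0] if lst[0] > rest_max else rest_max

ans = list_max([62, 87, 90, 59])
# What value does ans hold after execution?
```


list_max([62, 87, 90, 59])
= compare 62 with list_max([87, 90, 59])
= compare 87 with list_max([90, 59])
= compare 90 with list_max([59])
Base: list_max([59]) = 59
compare 90 with 59: max = 90
compare 87 with 90: max = 90
compare 62 with 90: max = 90
= 90


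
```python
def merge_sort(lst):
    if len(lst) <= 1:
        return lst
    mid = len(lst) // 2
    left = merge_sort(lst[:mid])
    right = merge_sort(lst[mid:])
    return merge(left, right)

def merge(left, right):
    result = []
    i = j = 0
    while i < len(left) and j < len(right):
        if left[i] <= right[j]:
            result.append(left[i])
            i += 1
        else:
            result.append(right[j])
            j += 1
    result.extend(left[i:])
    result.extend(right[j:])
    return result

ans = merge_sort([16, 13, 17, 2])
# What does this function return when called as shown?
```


merge_sort([16, 13, 17, 2])
Split into [16, 13] and [17, 2]
Left sorted: [13, 16]
Right sorted: [2, 17]
Merge [13, 16] and [2, 17]
= [2, 13, 16, 17]


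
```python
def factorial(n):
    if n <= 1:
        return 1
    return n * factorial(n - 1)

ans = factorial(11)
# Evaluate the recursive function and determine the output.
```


factorial(11)
= 11 * factorial(10)
= 11 * 10 * factorial(9)
= 11 * 10 * 9 * factorial(8)
= 11 * 10 * 9 * 8 * factorial(7)
= 11 * 10 * 9 * 8 * 7 * factorial(6)
= 11 * 10 * 9 * 8 * 7 * 6 * factorial(5)
= 11 * 10 * 9 * 8 * 7 * 6 * 5 * factorial(4)
= 11 * 10 * 9 * 8 * 7 * 6 * 5 * 4 * factorial(3)
= 11 * 10 * 9 * 8 * 7 * 6 * 5 * 4 * 3 * factorial(2)
= 11 * 10 * 9 * 8 * 7 * 6 * 5 * 4 * 3 * 2 * factorial(1)
= 11 * 10 * 9 * 8 * 7 * 6 * 5 * 4 * 3 * 2 * 1
= 39916800


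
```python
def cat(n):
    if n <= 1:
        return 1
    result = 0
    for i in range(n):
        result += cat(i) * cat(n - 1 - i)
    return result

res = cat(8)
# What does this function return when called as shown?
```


cat(8)
= sum of cat(i) * cat(8-1-i) for i in 0..7
First compute sub-values bottom-up:
  cat(0) = 1, cat(1) = 1
  cat(2) = 1*1 + 1*1 = 2
  cat(3) = 1*2 + 1*1 + 2*1 = 5
  cat(4) = 1*5 + 1*2 + 2*1 + 5*1 = 14
  cat(5) = 1*14 + 1*5 + 2*2 + 5*1 + 14*1 = 42
  cat(6) = 1*42 + 1*14 + 2*5 + 5*2 + 14*1 + 42*1 = 132
  cat(7) = 1*132 + 1*42 + 2*14 + 5*5 + 14*2 + 42*1 + 132*1 = 429
Now cat(8):
  cat(0)*cat(7) = 1*429 = 429
  cat(1)*cat(6) = 1*132 = 132
  cat(2)*cat(5) = 2*42 = 84
  cat(3)*cat(4) = 5*14 = 70
  cat(4)*cat(3) = 14*5 = 70
  cat(5)*cat(2) = 42*2 = 84
  cat(6)*cat(1) = 132*1 = 132
  cat(7)*cat(0) = 429*1 = 429
= 429 + 132 + 84 + 70 + 70 + 84 + 132 + 429
= 1430
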